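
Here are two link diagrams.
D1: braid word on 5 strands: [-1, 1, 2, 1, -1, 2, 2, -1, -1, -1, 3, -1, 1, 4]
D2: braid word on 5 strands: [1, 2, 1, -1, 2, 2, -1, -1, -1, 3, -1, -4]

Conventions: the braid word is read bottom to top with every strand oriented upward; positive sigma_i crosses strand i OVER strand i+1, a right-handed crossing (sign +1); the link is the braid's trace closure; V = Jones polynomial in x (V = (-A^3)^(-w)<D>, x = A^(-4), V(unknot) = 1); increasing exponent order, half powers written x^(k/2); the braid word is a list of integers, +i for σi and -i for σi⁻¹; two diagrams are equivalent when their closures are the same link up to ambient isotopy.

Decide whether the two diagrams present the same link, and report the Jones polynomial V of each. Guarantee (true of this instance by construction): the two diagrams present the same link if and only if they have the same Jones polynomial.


same link: yes
V(D1) = -x^-3 + x^-2 - x^-1 + 3 - x + x^2 - x^3  [14 crossings, <D> = -A^-6 + A^-2 - A^2 + 3A^6 - A^10 + A^14 - A^18, w = +2]
V(D2) = -x^-3 + x^-2 - x^-1 + 3 - x + x^2 - x^3  [12 crossings, <D> = -A^-12 + A^-8 - A^-4 + 3 - A^4 + A^8 - A^12, w = 0]
insight: all 2 diagrams share one V(x), hence one class


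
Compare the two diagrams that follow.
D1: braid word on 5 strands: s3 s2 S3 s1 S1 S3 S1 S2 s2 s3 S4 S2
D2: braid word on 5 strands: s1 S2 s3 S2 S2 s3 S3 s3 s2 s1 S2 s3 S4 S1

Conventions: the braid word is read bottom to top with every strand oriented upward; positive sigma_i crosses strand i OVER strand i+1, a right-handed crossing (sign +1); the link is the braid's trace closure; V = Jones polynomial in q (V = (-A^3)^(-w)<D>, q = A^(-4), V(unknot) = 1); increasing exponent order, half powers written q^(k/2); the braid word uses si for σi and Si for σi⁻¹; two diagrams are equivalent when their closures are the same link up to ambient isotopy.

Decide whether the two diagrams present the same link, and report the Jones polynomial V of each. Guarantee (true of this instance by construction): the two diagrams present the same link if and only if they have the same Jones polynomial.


same link: no
V(D1) = 1  [12 crossings, <D> = A^-6, w = -2]
V(D2) = -q^-3 + 2q^-2 - 2q^-1 + 3 - 2q + 2q^2 - q^3  (w 0, c 14, <D> = -A^-12 + 2A^-8 - 2A^-4 + 3 - 2A^4 + 2A^8 - A^12)
note: V(q) takes 2 values over 2 diagrams, fixing the grouping


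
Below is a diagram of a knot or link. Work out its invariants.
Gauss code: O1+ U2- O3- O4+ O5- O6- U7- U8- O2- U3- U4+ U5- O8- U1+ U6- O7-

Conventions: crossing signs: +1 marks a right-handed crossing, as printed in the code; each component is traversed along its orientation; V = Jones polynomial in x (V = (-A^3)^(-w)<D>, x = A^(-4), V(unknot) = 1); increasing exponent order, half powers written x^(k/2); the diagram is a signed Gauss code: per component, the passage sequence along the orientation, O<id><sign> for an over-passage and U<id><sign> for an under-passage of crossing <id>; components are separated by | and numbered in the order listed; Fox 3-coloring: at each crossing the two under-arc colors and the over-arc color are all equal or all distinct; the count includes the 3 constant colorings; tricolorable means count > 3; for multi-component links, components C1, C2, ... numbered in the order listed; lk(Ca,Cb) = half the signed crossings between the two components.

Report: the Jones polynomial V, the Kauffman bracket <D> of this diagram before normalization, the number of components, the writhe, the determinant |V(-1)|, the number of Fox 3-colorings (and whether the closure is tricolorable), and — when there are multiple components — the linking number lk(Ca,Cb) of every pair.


V = -x^-6 + x^-5 - x^-4 + 2x^-3 - x^-2 + x^-1
<D> = A^-8 - A^-4 + 2 - A^4 + A^8 - A^12 (w = -4)
1 component over 8 crossings, w = -4
3 Fox colorings among 3^8, |V(-1)| = 7: not tricolorable
why: |V(-1)| = 7: so not tricolorable, since 3 does not divide 7


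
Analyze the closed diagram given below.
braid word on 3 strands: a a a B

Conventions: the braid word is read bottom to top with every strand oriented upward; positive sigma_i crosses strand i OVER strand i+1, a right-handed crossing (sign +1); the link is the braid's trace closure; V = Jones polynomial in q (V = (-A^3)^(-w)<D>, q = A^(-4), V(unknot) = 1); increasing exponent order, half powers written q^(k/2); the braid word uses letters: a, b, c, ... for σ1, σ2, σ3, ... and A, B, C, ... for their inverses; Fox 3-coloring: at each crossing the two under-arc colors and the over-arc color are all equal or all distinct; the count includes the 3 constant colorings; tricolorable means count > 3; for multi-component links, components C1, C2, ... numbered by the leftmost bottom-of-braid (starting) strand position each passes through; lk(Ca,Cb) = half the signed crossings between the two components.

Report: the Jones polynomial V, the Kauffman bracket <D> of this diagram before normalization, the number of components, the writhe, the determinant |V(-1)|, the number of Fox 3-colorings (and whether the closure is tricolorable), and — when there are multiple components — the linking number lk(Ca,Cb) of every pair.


V = q + q^3 - q^4
<D> = -A^-10 + A^-6 + A^2 (w = +2)
1 component over 4 crossings, w = +2
9 Fox colorings among 3^4, |V(-1)| = 3: tricolorable
why: w = +2 (over 4 crossings) is diagram-only; (-A^3)^(-2) removes it from V


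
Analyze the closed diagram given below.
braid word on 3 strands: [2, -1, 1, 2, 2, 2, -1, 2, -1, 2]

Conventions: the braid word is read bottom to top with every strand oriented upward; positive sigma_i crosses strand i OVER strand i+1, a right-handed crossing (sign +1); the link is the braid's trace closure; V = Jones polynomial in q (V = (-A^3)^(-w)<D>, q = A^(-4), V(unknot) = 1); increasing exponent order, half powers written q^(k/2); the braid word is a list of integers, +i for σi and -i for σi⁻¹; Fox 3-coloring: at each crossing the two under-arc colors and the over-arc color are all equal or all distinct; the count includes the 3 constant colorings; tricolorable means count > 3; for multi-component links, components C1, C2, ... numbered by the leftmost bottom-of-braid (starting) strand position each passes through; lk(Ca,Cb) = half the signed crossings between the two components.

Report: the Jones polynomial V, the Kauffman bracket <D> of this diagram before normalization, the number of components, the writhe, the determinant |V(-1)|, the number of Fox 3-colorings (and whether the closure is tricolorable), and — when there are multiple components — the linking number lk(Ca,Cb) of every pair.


Jones polynomial: V(q) = 1 - q + 2q^2 - 2q^3 + 3q^4 - 3q^5 + 2q^6 - 2q^7 + q^8
<D> = A^-20 - 2A^-16 + 2A^-12 - 3A^-8 + 3A^-4 - 2 + 2A^4 - A^8 + A^12; writhe +4
components 1, writhe +4 (10 crossings)
3-colorings: 3 of 3^10, det 17 — not tricolorable
note: V spans 8 powers of q: at least 8 crossings in any diagram


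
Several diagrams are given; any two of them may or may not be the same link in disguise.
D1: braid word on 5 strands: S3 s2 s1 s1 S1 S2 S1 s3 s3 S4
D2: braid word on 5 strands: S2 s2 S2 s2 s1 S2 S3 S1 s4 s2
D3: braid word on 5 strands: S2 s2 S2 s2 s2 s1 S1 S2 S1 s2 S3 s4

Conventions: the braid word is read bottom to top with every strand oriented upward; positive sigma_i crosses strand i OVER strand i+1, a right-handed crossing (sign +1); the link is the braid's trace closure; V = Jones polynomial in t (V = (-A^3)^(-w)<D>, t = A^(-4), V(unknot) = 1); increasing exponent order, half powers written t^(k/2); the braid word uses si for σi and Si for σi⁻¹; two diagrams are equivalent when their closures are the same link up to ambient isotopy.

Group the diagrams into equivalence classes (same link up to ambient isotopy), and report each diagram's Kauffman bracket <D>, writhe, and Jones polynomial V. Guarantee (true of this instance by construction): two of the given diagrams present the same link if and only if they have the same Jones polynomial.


grouping into links: {D1, D2, D3}
V(D1) = 1  (w 0, c 10, <D> = 1)
D2 (bracket 1; 10 crossings at w = 0): V = 1
V(D3) = 1  [12 crossings, <D> = 1, w = 0]
why: all 3 diagrams share one V(t), hence one class


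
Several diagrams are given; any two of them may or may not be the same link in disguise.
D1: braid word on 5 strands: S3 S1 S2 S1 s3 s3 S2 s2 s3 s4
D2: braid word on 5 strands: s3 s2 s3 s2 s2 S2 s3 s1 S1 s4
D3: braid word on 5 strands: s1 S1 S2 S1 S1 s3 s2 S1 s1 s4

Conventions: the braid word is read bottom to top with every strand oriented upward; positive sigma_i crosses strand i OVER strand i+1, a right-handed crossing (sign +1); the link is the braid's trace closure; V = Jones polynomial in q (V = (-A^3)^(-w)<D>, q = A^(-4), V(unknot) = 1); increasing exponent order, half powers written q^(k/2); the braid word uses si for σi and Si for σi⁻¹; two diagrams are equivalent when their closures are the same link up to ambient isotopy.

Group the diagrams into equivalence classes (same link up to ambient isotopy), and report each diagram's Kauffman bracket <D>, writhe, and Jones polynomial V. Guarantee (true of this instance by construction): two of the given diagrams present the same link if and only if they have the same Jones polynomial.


classes: {D1} | {D2} | {D3}
V(D1) = q^-2 + 2 + q^2  [10 crossings, <D> = A^-8 + 2 + A^8, w = 0]
D2 (bracket A^-6 + A^6 + A^10 + A^14; 10 crossings at w = +6): V = q + q^2 + q^3 + q^6
D3 (bracket 1 + A^4 + A^8 + A^12; 10 crossings at w = 0): V = q^-3 + q^-2 + q^-1 + 1
note: V(q) takes 3 values over 3 diagrams, fixing the grouping


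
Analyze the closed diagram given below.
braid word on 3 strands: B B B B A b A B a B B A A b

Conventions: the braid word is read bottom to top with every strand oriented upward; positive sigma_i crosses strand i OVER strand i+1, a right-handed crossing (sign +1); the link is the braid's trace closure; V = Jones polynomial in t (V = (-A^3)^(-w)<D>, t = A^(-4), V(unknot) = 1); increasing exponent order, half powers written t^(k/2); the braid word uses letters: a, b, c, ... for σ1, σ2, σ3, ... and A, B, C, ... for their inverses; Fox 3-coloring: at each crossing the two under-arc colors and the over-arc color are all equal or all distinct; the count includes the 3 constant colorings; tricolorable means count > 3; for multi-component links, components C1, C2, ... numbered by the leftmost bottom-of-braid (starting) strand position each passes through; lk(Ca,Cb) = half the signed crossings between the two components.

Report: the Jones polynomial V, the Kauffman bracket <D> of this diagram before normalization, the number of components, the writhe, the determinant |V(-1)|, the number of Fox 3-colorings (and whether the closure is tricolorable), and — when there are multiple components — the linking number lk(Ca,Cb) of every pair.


V = t^-12 - 2t^-11 + 3t^-10 - 3t^-9 + 4t^-8 - 3t^-7 + 3t^-6 - t^-5 + t^-4 + t^-3
<D> = A^-12 + A^-8 - A^-4 + 3 - 3A^4 + 4A^8 - 3A^12 + 3A^16 - 2A^20 + A^24 (w = -8)
3 components over 14 crossings, w = -8
lk(C1,C2): -1
lk(C1,C3) = 0
linking number lk(C2,C3) = -3
3 Fox colorings among 3^14, |V(-1)| = 20: not tricolorable
why: w = -8 shifts under R1 moves; the (-A^3)^(8) factor cancels that in V


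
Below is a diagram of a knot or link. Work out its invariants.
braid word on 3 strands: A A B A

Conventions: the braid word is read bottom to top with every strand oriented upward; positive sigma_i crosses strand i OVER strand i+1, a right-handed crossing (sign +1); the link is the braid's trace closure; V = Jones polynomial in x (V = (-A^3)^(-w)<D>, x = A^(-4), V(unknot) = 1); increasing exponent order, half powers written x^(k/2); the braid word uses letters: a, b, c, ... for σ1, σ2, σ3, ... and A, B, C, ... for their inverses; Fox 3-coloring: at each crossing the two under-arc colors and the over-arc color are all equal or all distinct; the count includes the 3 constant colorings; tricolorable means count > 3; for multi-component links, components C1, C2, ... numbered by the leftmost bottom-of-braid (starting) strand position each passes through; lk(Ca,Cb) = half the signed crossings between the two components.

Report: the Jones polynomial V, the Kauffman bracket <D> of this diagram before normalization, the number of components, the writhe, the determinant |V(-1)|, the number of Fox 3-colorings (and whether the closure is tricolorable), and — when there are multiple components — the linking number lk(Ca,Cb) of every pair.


V(x) = -x^-4 + x^-3 + x^-1
bracket: A^-8 + 1 - A^4, w = -4
1 component, writhe -4, over 4 crossings
det 3, colorings 9 of 3^4 — tricolorable
observation: the span of V is 3, forcing >= 3 crossings in any diagram


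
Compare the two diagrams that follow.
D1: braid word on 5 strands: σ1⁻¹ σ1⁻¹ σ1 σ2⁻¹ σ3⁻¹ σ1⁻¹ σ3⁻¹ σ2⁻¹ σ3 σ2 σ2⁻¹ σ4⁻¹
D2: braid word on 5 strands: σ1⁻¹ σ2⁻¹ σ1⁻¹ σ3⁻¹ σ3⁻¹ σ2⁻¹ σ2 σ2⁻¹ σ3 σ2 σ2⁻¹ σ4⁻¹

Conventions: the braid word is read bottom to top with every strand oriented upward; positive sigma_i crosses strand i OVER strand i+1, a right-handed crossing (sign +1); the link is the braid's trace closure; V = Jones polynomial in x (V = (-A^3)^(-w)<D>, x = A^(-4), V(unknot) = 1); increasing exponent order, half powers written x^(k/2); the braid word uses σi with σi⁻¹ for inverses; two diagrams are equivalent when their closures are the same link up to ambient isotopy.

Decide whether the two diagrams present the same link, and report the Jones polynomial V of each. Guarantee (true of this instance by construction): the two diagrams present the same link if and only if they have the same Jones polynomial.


equivalent: yes
D1 (bracket A^-14 - A^-10 + 2A^-6 - A^-2 + A^2 - A^6; 12 crossings at w = -6): V = -x^-6 + x^-5 - x^-4 + 2x^-3 - x^-2 + x^-1
V(D2) = -x^-6 + x^-5 - x^-4 + 2x^-3 - x^-2 + x^-1  (w -6, c 12, <D> = A^-14 - A^-10 + 2A^-6 - A^-2 + A^2 - A^6)
key observation: D2 (12 crossings) and D1 (12) are Markov-related braid presentations


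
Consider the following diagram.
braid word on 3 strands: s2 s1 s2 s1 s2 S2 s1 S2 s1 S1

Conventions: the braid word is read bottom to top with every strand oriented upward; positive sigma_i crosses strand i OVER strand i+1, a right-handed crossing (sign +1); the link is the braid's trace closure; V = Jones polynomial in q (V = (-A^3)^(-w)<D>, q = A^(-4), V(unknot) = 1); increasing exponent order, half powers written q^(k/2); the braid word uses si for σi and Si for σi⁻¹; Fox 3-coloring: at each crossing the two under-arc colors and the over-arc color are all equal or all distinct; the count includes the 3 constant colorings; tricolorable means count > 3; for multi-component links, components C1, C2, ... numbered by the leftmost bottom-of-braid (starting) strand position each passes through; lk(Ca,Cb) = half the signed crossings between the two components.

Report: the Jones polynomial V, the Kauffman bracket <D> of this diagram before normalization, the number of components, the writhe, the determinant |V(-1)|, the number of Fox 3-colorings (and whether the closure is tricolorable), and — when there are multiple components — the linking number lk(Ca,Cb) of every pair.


V(q) = q + q^3 - q^4
bracket: -A^-4 + 1 + A^8, w = +4
1 component, writhe +4, over 10 crossings
det 3, colorings 9 of 3^10 — tricolorable
observation: |V(-1)| = 3: so tricolorable, since 3 divides 3


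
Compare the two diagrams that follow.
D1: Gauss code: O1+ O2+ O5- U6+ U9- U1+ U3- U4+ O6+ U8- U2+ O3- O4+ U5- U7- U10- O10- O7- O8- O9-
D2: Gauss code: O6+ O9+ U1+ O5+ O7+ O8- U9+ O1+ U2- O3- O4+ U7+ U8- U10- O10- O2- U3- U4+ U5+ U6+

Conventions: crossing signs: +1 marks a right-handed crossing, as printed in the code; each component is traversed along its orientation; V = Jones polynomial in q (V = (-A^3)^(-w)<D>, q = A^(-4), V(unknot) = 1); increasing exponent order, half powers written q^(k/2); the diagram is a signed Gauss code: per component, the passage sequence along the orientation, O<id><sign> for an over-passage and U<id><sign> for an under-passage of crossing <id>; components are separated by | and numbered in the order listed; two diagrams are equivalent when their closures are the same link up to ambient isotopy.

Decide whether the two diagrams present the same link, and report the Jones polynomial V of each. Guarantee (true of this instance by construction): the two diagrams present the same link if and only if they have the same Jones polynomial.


equivalent: no
D1 (bracket A^-6; 10 crossings at w = -2): V = 1
D2 (bracket -A^-10 + A^-6 + A^2; 10 crossings at w = +2): V = q + q^3 - q^4
key observation: V(q) takes 2 values over 2 diagrams, fixing the grouping


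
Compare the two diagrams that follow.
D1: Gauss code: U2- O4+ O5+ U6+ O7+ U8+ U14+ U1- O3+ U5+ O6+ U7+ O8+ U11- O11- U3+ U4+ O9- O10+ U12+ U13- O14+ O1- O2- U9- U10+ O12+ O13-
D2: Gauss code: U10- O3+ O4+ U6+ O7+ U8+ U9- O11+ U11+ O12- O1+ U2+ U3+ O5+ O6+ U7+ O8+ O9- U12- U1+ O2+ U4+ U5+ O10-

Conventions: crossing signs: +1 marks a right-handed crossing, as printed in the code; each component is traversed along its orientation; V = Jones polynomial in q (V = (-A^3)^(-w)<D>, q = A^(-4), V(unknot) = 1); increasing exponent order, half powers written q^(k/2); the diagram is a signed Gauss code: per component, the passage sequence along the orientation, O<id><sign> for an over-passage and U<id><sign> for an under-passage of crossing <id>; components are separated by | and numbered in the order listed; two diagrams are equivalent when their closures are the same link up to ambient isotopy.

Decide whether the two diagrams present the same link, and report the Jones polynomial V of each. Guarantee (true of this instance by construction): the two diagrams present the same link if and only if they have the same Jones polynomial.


equivalent: yes
V(D1) = q^2 + q^4 - q^5 + q^6 - q^7  (w +4, c 14, <D> = -A^-16 + A^-12 - A^-8 + A^-4 + A^4)
D2 (bracket -A^-10 + A^-6 - A^-2 + A^2 + A^10; 12 crossings at w = +6): V = q^2 + q^4 - q^5 + q^6 - q^7
why: all 2 diagrams share one V(q), hence one class


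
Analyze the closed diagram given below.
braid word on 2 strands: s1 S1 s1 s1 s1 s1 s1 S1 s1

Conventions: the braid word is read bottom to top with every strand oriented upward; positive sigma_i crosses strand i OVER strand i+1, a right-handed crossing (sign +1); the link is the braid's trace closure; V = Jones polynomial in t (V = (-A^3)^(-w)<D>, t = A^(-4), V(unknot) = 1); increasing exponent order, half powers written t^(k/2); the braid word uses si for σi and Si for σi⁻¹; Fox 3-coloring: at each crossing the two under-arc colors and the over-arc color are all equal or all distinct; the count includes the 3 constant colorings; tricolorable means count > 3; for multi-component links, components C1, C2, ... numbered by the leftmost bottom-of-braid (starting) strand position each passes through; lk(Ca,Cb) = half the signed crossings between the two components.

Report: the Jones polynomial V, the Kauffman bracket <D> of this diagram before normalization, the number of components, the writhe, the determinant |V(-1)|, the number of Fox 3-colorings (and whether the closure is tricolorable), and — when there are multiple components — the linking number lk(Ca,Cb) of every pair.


V = t^2 + t^4 - t^5 + t^6 - t^7
<D> = A^-13 - A^-9 + A^-5 - A^-1 - A^7 (w = +5)
1 component over 9 crossings, w = +5
3 Fox colorings among 3^9, |V(-1)| = 5: not tricolorable
why: the span of V is 5, forcing >= 5 crossings in any diagram


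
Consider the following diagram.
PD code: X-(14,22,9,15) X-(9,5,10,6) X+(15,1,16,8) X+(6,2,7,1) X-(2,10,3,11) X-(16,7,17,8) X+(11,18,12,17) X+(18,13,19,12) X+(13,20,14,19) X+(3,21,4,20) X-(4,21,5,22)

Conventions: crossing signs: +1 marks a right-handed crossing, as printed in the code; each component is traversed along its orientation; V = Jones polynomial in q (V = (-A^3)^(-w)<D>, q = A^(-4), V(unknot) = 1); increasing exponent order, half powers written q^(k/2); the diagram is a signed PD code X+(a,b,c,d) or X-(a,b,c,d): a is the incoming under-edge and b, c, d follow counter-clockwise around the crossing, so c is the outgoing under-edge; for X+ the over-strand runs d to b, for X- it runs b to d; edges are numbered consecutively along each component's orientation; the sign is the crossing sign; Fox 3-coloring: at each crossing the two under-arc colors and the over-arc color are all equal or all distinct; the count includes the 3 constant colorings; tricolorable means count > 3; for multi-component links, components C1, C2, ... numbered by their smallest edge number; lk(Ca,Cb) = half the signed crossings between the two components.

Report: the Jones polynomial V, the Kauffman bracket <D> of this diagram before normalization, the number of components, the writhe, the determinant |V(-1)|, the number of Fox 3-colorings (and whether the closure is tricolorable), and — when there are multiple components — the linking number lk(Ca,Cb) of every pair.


V = q^-2 + 2 + q^2
<D> = -A^-5 - 2A^3 - A^11 (w = +1)
3 components over 11 crossings, w = +1
lk(C1,C2): -1
lk(C1,C3) = 0
linking number lk(C2,C3) = +1
3 Fox colorings among 3^11, |V(-1)| = 4: not tricolorable
why: V is palindromic (span 4, det 4): q -> 1/q fixes it; necessary, not sufficient, for amphichirality


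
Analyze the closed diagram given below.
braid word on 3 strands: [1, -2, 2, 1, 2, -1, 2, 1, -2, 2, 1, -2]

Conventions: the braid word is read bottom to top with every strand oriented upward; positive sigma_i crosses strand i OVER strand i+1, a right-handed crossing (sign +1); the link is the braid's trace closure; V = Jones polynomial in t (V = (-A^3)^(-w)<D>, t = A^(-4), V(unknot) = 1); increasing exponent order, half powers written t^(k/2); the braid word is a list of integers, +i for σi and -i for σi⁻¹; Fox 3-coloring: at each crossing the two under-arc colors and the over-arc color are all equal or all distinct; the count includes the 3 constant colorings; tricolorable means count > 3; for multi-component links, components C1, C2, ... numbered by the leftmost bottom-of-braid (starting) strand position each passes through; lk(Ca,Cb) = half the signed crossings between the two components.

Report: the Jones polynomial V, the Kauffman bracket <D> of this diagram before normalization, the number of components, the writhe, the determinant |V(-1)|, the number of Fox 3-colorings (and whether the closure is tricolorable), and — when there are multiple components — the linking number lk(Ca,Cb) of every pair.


Jones polynomial: V(t) = 2t - 2t^2 + 3t^3 - 3t^4 + 2t^5 - 2t^6 + t^7
<D> = A^-16 - 2A^-12 + 2A^-8 - 3A^-4 + 3 - 2A^4 + 2A^8; writhe +4
components 1, writhe +4 (12 crossings)
3-colorings: 9 of 3^12, det 15 — tricolorable
note: the span of V is 6, forcing >= 6 crossings in any diagram


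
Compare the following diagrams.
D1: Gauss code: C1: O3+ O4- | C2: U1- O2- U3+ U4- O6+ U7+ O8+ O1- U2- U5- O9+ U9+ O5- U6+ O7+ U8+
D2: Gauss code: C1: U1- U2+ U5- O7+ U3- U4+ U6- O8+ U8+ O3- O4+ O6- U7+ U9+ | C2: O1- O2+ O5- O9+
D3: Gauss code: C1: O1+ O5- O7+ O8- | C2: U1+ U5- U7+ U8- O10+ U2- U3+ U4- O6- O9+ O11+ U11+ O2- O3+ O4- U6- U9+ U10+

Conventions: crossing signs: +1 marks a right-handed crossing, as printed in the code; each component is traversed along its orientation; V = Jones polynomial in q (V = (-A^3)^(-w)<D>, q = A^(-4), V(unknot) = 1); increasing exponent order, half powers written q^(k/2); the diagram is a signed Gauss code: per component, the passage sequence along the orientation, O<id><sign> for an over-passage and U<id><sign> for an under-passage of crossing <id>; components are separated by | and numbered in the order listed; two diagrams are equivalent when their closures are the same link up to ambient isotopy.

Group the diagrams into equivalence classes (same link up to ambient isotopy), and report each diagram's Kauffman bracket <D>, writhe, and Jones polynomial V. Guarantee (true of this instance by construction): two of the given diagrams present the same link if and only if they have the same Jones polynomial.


grouping into links: {D1, D2, D3}
V(D1) = -q^(-1/2) - q^(1/2)  (w +1, c 9, <D> = A + A^5)
V(D2) = -q^(-1/2) - q^(1/2)  (w +1, c 9, <D> = A + A^5)
D3 (bracket A + A^5; 11 crossings at w = +1): V = -q^(-1/2) - q^(1/2)
why: one V(q) for all 3 diagrams — one class (guaranteed)


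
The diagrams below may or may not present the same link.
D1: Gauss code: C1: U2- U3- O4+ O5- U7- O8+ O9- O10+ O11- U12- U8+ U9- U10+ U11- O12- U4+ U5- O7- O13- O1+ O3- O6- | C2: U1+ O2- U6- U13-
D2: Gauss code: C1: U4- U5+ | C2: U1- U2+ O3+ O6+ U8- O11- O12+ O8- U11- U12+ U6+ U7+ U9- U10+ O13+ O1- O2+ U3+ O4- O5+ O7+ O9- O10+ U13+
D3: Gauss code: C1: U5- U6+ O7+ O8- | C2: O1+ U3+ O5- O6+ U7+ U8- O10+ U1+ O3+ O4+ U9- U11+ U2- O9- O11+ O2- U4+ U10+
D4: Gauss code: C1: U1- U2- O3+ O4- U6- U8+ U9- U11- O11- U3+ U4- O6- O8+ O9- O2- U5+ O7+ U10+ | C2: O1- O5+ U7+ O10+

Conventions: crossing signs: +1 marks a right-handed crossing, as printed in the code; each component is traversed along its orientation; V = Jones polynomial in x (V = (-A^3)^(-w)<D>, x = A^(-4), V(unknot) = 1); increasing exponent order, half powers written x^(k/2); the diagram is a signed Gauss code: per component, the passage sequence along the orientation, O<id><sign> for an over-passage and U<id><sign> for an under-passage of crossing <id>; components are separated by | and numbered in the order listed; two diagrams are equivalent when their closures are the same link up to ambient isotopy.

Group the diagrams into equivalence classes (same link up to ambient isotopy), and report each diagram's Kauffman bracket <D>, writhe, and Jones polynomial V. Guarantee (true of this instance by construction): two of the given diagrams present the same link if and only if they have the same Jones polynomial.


grouping into links: {D1} | {D2, D3} | {D4}
V(D1) = -x^(-5/2) - x^(-1/2)  (w -5, c 13, <D> = A^-13 + A^-5)
V(D2) = -x^(1/2) - x^(3/2) - x^(5/2) + x^(9/2)  [13 crossings, <D> = -A^-9 + A^-1 + A^3 + A^7, w = +3]
D3 (bracket -A^-9 + A^-1 + A^3 + A^7; 11 crossings at w = +3): V = -x^(1/2) - x^(3/2) - x^(5/2) + x^(9/2)
V(D4) = -x^(1/2) - x^(5/2)  (w -1, c 11, <D> = A^-13 + A^-5)
why: comparing 4 Jones polynomials yields 3 groups


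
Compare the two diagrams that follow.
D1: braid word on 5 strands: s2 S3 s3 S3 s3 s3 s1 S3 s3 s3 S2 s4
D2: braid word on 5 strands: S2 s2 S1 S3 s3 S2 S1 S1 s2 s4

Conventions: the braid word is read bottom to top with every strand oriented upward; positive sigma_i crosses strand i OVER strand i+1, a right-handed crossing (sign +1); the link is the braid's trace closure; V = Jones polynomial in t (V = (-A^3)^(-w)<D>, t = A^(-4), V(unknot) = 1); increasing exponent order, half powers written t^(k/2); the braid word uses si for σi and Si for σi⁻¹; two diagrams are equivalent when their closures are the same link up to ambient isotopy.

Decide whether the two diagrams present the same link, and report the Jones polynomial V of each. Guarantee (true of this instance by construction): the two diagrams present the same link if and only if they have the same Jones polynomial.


equivalent: no
V(D1) = 1 + t + t^2 + t^3  (w +4, c 12, <D> = 1 + A^4 + A^8 + A^12)
V(D2) = t^-3 + t^-2 + t^-1 + 1  [10 crossings, <D> = A^-6 + A^-2 + A^2 + A^6, w = -2]
key observation: V(t) takes 2 values over 2 diagrams, fixing the grouping


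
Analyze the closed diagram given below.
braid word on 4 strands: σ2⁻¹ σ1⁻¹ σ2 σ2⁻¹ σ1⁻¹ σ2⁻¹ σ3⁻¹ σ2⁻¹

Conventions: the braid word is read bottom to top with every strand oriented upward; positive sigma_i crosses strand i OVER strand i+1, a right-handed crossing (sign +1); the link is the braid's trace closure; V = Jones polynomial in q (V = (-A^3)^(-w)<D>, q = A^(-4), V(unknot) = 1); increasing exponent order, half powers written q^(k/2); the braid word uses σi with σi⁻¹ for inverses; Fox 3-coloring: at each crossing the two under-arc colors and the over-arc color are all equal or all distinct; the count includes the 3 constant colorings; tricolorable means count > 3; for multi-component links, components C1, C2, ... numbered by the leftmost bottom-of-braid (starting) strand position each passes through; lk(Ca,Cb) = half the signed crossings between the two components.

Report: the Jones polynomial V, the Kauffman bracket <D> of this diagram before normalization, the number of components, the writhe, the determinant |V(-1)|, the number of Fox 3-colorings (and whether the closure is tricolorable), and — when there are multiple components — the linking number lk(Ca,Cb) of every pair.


V(q) = q^(-13/2) - q^(-11/2) + q^(-9/2) - 2q^(-7/2) - q^(-3/2)
bracket: -A^-12 - 2A^-4 + 1 - A^4 + A^8, w = -6
2 components, writhe -6, over 8 crossings
lk(C1,C2) = -1
det 6, colorings 9 of 3^8 — tricolorable
observation: w = -6 (over 8 crossings) is diagram-only; (-A^3)^(6) removes it from V


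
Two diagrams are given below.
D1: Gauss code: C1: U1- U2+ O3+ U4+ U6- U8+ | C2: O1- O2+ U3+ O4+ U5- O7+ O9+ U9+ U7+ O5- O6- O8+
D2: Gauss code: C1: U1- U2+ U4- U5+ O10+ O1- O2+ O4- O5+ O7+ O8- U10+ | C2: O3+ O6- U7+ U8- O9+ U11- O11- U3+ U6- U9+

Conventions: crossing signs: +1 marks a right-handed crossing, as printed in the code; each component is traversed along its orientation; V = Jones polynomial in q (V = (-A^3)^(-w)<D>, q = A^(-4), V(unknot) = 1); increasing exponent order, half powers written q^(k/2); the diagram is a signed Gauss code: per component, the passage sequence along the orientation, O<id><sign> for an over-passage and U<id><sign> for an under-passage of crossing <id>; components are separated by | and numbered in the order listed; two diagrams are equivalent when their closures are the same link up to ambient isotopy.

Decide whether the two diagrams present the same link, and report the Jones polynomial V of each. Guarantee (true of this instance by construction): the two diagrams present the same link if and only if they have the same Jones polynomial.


equivalent: no
V(D1) = -q^(1/2) - q^(5/2)  (w +3, c 9, <D> = A^-1 + A^7)
V(D2) = -q^(-1/2) - q^(1/2)  (w +1, c 11, <D> = A + A^5)
why: 2 values of V(q) split the 2 diagrams


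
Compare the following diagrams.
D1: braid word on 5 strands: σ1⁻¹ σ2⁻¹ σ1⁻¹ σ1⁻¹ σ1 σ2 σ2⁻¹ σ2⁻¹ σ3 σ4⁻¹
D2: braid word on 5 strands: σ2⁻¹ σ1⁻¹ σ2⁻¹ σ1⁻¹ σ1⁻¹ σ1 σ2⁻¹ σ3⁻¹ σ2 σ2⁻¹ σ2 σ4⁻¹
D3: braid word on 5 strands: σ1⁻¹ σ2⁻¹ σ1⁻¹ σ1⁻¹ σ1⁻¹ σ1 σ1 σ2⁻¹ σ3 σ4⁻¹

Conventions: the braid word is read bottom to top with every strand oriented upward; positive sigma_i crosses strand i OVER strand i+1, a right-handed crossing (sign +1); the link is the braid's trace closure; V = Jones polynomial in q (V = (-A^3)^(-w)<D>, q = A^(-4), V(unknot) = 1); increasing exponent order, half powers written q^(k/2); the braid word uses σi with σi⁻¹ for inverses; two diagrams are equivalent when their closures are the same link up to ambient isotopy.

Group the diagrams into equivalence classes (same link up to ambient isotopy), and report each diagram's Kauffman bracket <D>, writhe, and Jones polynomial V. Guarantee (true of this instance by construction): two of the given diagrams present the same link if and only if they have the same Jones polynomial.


equivalence classes: {D1, D2, D3}
D1 (bracket A^-8 + 1 - A^4; 10 crossings at w = -4): V = -q^-4 + q^-3 + q^-1
V(D2) = -q^-4 + q^-3 + q^-1  [12 crossings, <D> = A^-14 + A^-6 - A^-2, w = -6]
V(D3) = -q^-4 + q^-3 + q^-1  [10 crossings, <D> = A^-8 + 1 - A^4, w = -4]
key observation: one V(q) for all 3 diagrams — one class (guaranteed)


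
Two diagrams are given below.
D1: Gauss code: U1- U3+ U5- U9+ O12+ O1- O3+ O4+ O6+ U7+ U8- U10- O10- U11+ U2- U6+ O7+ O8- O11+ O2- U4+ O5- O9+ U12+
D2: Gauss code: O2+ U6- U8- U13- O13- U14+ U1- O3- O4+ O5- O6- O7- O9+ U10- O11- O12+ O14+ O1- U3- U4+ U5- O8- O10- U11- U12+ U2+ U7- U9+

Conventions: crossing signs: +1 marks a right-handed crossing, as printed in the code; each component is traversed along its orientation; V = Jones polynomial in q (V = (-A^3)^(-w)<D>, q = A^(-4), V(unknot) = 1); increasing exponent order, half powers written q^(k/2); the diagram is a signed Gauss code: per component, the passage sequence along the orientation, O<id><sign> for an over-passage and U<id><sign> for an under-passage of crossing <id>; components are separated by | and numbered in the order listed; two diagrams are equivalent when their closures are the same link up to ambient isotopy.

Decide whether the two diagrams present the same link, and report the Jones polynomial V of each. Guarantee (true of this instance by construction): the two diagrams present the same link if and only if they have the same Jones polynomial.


equivalent: no
V(D1) = 1  (w +2, c 12, <D> = A^6)
V(D2) = -q^-4 + q^-3 + q^-1  (w -4, c 14, <D> = A^-8 + 1 - A^4)
why: V(q) takes 2 values over 2 diagrams, fixing the grouping


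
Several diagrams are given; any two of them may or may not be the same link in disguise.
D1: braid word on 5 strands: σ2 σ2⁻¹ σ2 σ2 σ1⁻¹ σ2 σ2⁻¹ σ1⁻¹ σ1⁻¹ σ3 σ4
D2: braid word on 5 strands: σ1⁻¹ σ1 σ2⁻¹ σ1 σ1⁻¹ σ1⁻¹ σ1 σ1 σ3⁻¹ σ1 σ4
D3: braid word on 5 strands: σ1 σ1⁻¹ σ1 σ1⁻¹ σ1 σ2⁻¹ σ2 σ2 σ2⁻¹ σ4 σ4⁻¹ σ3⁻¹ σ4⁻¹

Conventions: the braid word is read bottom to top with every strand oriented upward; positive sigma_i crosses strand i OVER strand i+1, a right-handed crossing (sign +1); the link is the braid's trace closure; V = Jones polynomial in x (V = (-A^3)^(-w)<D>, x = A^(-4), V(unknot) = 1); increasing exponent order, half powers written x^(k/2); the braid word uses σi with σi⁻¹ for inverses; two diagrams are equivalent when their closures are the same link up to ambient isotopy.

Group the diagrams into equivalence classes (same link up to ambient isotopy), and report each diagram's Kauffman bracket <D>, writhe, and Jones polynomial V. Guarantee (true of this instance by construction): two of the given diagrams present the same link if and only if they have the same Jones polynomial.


equivalence classes: {D1} | {D2} | {D3}
D1 (bracket A^-3 + 2A^5 - A^9 + A^13 - A^17; 11 crossings at w = +1): V = x^(-7/2) - x^(-5/2) + x^(-3/2) - 2x^(-1/2) - x^(3/2)
V(D2) = -x^(1/2) - x^(5/2)  [11 crossings, <D> = A^-7 + A, w = +1]
D3 (bracket A^-5 + A^-1; 13 crossings at w = -1): V = -x^(-1/2) - x^(1/2)
key observation: V(x) takes 3 values over 3 diagrams, fixing the grouping


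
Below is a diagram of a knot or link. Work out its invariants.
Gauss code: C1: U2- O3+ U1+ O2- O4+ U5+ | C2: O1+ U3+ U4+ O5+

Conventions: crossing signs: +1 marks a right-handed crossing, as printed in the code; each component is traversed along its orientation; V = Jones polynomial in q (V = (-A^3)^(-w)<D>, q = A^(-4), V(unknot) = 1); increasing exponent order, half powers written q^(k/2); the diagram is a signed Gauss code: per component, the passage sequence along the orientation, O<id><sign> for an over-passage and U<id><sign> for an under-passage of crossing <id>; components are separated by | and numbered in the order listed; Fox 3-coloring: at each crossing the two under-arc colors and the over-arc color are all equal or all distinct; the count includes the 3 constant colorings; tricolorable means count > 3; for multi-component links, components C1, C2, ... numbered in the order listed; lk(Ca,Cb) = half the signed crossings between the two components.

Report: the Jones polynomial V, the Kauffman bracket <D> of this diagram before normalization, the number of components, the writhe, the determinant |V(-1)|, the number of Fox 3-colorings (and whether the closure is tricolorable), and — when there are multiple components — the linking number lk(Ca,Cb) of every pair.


V = -q^(1/2) + q^(3/2) - q^(5/2) - q^(9/2)
<D> = A^-9 + A^-1 - A^3 + A^7 (w = +3)
2 components over 5 crossings, w = +3
lk(C1,C2): +2
3 Fox colorings among 3^5, |V(-1)| = 4: not tricolorable
why: the 1 component pair carries total linking +2


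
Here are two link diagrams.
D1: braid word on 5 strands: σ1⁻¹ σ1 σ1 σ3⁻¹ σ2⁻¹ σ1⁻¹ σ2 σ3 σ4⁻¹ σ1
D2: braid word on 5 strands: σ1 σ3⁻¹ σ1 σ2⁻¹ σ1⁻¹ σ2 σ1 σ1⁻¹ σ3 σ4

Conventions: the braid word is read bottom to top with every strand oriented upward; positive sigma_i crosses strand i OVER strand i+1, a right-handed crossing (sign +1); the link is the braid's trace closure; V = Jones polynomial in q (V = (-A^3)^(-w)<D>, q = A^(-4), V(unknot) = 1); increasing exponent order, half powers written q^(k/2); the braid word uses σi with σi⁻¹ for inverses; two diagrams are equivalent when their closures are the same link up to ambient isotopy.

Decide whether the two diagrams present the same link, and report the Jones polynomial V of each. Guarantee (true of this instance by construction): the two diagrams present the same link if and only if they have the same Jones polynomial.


equivalent: yes
V(D1) = 1 + q + q^2 + q^3  (w 0, c 10, <D> = A^-12 + A^-8 + A^-4 + 1)
D2 (bracket A^-6 + A^-2 + A^2 + A^6; 10 crossings at w = +2): V = 1 + q + q^2 + q^3
why: all 2 diagrams share one V(q), hence one class


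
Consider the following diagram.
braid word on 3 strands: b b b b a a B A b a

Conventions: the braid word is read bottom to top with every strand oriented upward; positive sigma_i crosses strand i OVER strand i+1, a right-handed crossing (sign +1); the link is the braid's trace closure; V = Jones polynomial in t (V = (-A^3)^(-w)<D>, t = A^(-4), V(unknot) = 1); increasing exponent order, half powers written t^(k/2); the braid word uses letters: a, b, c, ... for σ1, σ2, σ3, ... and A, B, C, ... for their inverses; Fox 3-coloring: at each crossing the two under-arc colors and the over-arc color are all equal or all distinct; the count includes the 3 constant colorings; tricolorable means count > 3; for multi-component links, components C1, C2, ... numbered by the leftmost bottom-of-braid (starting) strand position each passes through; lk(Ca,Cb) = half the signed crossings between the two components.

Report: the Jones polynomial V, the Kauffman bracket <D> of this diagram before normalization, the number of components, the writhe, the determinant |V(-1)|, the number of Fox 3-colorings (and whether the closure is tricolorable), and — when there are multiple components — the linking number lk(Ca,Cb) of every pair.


V = t^2 + 2t^4 - 2t^5 + t^6 - 2t^7 + t^8
<D> = A^-14 - 2A^-10 + A^-6 - 2A^-2 + 2A^2 + A^10 (w = +6)
1 component over 10 crossings, w = +6
27 Fox colorings among 3^10, |V(-1)| = 9: tricolorable
why: V spans 6 powers of t: at least 6 crossings in any diagram


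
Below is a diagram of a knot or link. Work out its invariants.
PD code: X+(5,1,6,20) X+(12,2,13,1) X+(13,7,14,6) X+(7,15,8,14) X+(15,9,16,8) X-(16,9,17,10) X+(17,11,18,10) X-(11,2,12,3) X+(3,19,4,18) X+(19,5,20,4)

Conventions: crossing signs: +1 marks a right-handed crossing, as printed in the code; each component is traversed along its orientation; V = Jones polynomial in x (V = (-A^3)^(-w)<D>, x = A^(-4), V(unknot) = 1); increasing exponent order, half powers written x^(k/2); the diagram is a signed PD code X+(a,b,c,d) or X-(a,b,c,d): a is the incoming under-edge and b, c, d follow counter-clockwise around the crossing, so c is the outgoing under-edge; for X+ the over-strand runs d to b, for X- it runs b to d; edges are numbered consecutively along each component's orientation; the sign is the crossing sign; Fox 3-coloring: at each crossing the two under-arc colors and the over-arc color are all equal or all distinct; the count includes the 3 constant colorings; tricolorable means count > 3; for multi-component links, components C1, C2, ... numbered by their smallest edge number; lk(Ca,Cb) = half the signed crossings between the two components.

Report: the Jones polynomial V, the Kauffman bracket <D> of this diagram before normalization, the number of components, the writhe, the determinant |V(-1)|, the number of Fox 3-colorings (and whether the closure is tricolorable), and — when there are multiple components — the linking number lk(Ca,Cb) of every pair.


Jones polynomial: V(x) = x^2 + 2x^4 - 2x^5 + x^6 - 2x^7 + x^8
<D> = A^-14 - 2A^-10 + A^-6 - 2A^-2 + 2A^2 + A^10; writhe +6
components 1, writhe +6 (10 crossings)
3-colorings: 27 of 3^10, det 9 — tricolorable
note: the span of V is 6, forcing >= 6 crossings in any diagram
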